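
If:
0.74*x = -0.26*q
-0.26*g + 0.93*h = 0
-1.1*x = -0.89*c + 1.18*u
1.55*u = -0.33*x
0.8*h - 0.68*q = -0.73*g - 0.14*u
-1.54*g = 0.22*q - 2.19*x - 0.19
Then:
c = -0.03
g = 0.06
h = 0.02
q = 0.09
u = 0.01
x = -0.03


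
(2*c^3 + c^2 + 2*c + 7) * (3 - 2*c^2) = -4*c^5 - 2*c^4 + 2*c^3 - 11*c^2 + 6*c + 21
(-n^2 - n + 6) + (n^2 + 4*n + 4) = 3*n + 10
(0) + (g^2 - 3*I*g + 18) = g^2 - 3*I*g + 18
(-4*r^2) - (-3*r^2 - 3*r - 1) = -r^2 + 3*r + 1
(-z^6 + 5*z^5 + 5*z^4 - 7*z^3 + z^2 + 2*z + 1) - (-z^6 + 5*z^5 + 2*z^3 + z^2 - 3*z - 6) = 5*z^4 - 9*z^3 + 5*z + 7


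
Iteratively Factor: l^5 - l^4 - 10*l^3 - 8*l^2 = (l)*(l^4 - l^3 - 10*l^2 - 8*l) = l^2*(l^3 - l^2 - 10*l - 8) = l^2*(l - 4)*(l^2 + 3*l + 2) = l^2*(l - 4)*(l + 2)*(l + 1)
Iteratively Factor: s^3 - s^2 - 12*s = (s)*(s^2 - s - 12) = s*(s + 3)*(s - 4)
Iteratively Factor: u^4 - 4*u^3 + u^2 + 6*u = (u - 3)*(u^3 - u^2 - 2*u) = u*(u - 3)*(u^2 - u - 2) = u*(u - 3)*(u + 1)*(u - 2)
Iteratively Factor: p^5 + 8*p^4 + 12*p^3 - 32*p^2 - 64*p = (p + 2)*(p^4 + 6*p^3 - 32*p) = (p + 2)*(p + 4)*(p^3 + 2*p^2 - 8*p) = (p + 2)*(p + 4)^2*(p^2 - 2*p) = p*(p + 2)*(p + 4)^2*(p - 2)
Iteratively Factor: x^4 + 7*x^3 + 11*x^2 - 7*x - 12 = (x - 1)*(x^3 + 8*x^2 + 19*x + 12) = (x - 1)*(x + 3)*(x^2 + 5*x + 4) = (x - 1)*(x + 1)*(x + 3)*(x + 4)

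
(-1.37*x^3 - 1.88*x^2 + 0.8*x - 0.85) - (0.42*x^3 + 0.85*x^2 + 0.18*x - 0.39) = -1.79*x^3 - 2.73*x^2 + 0.62*x - 0.46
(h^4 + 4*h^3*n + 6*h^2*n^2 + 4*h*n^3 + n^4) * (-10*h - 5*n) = -10*h^5 - 45*h^4*n - 80*h^3*n^2 - 70*h^2*n^3 - 30*h*n^4 - 5*n^5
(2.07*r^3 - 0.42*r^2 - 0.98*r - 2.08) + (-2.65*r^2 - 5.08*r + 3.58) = 2.07*r^3 - 3.07*r^2 - 6.06*r + 1.5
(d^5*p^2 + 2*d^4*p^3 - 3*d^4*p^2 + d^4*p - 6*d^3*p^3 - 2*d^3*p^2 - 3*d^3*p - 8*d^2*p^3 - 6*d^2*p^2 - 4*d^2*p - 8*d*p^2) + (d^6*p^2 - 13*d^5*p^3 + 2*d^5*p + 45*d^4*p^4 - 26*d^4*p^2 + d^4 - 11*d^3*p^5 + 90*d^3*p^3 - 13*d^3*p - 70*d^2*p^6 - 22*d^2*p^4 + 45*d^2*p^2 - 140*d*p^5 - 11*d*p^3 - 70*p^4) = d^6*p^2 - 13*d^5*p^3 + d^5*p^2 + 2*d^5*p + 45*d^4*p^4 + 2*d^4*p^3 - 29*d^4*p^2 + d^4*p + d^4 - 11*d^3*p^5 + 84*d^3*p^3 - 2*d^3*p^2 - 16*d^3*p - 70*d^2*p^6 - 22*d^2*p^4 - 8*d^2*p^3 + 39*d^2*p^2 - 4*d^2*p - 140*d*p^5 - 11*d*p^3 - 8*d*p^2 - 70*p^4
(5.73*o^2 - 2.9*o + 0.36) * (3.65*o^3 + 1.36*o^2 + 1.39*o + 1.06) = 20.9145*o^5 - 2.7922*o^4 + 5.3347*o^3 + 2.5324*o^2 - 2.5736*o + 0.3816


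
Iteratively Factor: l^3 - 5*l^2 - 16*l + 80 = (l - 4)*(l^2 - l - 20) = (l - 4)*(l + 4)*(l - 5)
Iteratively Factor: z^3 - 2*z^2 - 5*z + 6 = (z + 2)*(z^2 - 4*z + 3) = (z - 1)*(z + 2)*(z - 3)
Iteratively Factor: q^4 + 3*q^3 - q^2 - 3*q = (q)*(q^3 + 3*q^2 - q - 3) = q*(q + 1)*(q^2 + 2*q - 3) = q*(q - 1)*(q + 1)*(q + 3)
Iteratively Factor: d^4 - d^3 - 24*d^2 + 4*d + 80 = (d + 2)*(d^3 - 3*d^2 - 18*d + 40) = (d + 2)*(d + 4)*(d^2 - 7*d + 10) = (d - 5)*(d + 2)*(d + 4)*(d - 2)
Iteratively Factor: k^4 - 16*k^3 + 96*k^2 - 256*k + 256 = (k - 4)*(k^3 - 12*k^2 + 48*k - 64) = (k - 4)^2*(k^2 - 8*k + 16) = (k - 4)^3*(k - 4)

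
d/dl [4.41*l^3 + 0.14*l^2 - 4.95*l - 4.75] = 13.23*l^2 + 0.28*l - 4.95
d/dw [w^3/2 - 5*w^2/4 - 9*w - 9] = 3*w^2/2 - 5*w/2 - 9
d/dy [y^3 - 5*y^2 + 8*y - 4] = 3*y^2 - 10*y + 8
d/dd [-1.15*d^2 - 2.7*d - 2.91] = -2.3*d - 2.7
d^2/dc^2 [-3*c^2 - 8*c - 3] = -6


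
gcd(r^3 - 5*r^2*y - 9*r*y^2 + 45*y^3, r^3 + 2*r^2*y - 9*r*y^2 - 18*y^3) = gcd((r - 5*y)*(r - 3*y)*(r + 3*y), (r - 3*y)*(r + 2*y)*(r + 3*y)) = -r^2 + 9*y^2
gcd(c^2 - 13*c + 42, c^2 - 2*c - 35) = c - 7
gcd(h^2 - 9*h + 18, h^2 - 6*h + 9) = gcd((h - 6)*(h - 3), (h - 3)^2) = h - 3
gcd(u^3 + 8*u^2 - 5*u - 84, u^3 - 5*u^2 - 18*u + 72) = u^2 + u - 12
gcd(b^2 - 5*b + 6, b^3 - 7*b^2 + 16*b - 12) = b^2 - 5*b + 6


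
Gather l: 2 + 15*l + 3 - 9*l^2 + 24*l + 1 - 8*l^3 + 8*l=-8*l^3 - 9*l^2 + 47*l + 6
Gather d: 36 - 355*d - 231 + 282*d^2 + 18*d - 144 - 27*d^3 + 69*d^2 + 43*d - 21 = -27*d^3 + 351*d^2 - 294*d - 360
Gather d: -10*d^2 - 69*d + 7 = -10*d^2 - 69*d + 7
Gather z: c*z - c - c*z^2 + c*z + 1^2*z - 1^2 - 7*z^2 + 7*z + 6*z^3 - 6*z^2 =-c + 6*z^3 + z^2*(-c - 13) + z*(2*c + 8) - 1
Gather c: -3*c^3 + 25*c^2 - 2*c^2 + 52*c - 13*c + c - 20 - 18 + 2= -3*c^3 + 23*c^2 + 40*c - 36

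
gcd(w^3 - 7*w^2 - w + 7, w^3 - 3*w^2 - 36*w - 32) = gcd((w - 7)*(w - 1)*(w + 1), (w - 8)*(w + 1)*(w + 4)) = w + 1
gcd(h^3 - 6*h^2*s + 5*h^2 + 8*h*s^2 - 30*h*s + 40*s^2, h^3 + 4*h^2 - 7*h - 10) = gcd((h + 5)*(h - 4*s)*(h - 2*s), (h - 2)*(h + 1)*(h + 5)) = h + 5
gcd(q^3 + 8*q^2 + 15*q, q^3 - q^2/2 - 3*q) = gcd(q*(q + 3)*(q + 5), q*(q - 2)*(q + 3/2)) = q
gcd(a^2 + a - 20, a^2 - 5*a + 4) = a - 4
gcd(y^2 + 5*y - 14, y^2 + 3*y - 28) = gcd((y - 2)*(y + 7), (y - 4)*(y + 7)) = y + 7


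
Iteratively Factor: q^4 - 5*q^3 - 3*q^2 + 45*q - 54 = (q - 3)*(q^3 - 2*q^2 - 9*q + 18) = (q - 3)*(q + 3)*(q^2 - 5*q + 6) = (q - 3)*(q - 2)*(q + 3)*(q - 3)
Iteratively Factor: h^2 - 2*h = (h - 2)*(h)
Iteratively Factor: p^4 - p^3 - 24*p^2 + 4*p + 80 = (p + 4)*(p^3 - 5*p^2 - 4*p + 20) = (p - 2)*(p + 4)*(p^2 - 3*p - 10) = (p - 2)*(p + 2)*(p + 4)*(p - 5)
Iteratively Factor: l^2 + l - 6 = (l + 3)*(l - 2)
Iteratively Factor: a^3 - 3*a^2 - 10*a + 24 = (a - 2)*(a^2 - a - 12) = (a - 4)*(a - 2)*(a + 3)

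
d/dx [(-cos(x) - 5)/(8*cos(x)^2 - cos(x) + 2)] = (8*sin(x)^2 - 80*cos(x) - 1)*sin(x)/(8*sin(x)^2 + cos(x) - 10)^2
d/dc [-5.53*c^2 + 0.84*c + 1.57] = 0.84 - 11.06*c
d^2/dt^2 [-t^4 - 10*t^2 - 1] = -12*t^2 - 20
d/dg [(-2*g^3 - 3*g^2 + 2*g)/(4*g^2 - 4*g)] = (-g^2/2 + g + 1/4)/(g^2 - 2*g + 1)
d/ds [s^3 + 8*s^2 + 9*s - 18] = 3*s^2 + 16*s + 9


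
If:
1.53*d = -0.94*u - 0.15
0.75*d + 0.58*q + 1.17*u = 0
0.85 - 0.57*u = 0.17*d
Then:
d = -1.24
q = -2.15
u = 1.86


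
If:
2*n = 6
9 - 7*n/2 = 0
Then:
No Solution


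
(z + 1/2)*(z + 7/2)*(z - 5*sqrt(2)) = z^3 - 5*sqrt(2)*z^2 + 4*z^2 - 20*sqrt(2)*z + 7*z/4 - 35*sqrt(2)/4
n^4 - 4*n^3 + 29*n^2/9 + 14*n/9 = n*(n - 7/3)*(n - 2)*(n + 1/3)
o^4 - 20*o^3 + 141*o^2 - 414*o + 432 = (o - 8)*(o - 6)*(o - 3)^2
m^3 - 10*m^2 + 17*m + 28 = (m - 7)*(m - 4)*(m + 1)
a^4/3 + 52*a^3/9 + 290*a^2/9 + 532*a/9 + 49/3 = (a/3 + 1)*(a + 1/3)*(a + 7)^2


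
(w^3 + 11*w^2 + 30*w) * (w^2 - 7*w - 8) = w^5 + 4*w^4 - 55*w^3 - 298*w^2 - 240*w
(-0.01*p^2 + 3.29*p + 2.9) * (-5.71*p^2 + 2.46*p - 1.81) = 0.0571*p^4 - 18.8105*p^3 - 8.4475*p^2 + 1.1791*p - 5.249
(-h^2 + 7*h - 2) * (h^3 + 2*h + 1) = -h^5 + 7*h^4 - 4*h^3 + 13*h^2 + 3*h - 2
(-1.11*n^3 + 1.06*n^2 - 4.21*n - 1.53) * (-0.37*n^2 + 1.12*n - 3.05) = 0.4107*n^5 - 1.6354*n^4 + 6.1304*n^3 - 7.3821*n^2 + 11.1269*n + 4.6665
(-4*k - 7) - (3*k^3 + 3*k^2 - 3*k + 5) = -3*k^3 - 3*k^2 - k - 12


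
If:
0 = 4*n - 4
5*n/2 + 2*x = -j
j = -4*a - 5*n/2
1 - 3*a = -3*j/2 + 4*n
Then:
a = -3/4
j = 1/2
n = 1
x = -3/2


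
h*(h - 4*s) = h^2 - 4*h*s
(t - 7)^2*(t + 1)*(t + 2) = t^4 - 11*t^3 + 9*t^2 + 119*t + 98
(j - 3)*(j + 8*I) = j^2 - 3*j + 8*I*j - 24*I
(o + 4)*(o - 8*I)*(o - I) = o^3 + 4*o^2 - 9*I*o^2 - 8*o - 36*I*o - 32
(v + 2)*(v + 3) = v^2 + 5*v + 6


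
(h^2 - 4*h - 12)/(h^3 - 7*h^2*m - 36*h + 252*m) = (h + 2)/(h^2 - 7*h*m + 6*h - 42*m)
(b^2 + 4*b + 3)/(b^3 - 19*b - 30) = (b + 1)/(b^2 - 3*b - 10)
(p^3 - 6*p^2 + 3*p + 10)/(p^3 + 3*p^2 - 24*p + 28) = (p^2 - 4*p - 5)/(p^2 + 5*p - 14)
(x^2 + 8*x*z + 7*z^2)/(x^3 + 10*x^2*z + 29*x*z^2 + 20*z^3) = (x + 7*z)/(x^2 + 9*x*z + 20*z^2)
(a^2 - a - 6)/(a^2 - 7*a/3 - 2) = 3*(a + 2)/(3*a + 2)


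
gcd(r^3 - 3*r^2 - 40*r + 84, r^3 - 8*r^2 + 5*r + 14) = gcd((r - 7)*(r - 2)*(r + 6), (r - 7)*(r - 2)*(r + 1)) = r^2 - 9*r + 14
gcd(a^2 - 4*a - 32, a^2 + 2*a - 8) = a + 4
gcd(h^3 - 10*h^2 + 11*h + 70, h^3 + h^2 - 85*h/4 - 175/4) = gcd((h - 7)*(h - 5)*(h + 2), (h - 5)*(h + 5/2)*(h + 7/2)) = h - 5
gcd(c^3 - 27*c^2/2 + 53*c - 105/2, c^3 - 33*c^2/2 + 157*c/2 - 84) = c^2 - 17*c/2 + 21/2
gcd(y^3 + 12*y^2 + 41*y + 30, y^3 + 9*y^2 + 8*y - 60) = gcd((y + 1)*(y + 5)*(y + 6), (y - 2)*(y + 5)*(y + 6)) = y^2 + 11*y + 30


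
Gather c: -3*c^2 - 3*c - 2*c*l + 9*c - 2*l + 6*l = -3*c^2 + c*(6 - 2*l) + 4*l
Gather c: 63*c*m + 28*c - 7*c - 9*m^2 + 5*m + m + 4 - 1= c*(63*m + 21) - 9*m^2 + 6*m + 3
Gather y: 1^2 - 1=0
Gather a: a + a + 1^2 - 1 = 2*a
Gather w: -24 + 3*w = 3*w - 24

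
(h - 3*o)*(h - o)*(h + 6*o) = h^3 + 2*h^2*o - 21*h*o^2 + 18*o^3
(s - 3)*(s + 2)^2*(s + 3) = s^4 + 4*s^3 - 5*s^2 - 36*s - 36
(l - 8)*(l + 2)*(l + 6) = l^3 - 52*l - 96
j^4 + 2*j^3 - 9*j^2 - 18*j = j*(j - 3)*(j + 2)*(j + 3)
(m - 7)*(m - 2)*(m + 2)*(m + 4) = m^4 - 3*m^3 - 32*m^2 + 12*m + 112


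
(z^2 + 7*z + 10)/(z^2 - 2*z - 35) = (z + 2)/(z - 7)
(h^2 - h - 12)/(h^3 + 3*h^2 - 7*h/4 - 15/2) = 4*(h^2 - h - 12)/(4*h^3 + 12*h^2 - 7*h - 30)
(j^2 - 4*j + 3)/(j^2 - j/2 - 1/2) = 2*(j - 3)/(2*j + 1)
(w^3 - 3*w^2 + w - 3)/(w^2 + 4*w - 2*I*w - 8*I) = (w^3 - 3*w^2 + w - 3)/(w^2 + 2*w*(2 - I) - 8*I)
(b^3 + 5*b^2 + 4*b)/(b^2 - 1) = b*(b + 4)/(b - 1)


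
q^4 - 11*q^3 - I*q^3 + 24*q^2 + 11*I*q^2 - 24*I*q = q*(q - 8)*(q - 3)*(q - I)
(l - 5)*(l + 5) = l^2 - 25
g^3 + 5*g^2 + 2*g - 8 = (g - 1)*(g + 2)*(g + 4)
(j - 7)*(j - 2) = j^2 - 9*j + 14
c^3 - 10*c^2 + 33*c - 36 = (c - 4)*(c - 3)^2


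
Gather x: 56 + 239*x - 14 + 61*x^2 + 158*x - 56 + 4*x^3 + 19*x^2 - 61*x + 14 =4*x^3 + 80*x^2 + 336*x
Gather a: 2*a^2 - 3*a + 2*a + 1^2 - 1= 2*a^2 - a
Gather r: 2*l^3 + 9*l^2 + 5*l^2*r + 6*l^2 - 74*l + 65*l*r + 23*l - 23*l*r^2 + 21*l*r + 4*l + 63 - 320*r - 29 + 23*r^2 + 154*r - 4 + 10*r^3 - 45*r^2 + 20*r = 2*l^3 + 15*l^2 - 47*l + 10*r^3 + r^2*(-23*l - 22) + r*(5*l^2 + 86*l - 146) + 30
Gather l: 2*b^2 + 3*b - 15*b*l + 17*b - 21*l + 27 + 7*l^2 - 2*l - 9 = 2*b^2 + 20*b + 7*l^2 + l*(-15*b - 23) + 18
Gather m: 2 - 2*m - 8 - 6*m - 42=-8*m - 48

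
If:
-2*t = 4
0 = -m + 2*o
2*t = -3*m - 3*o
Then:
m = 8/9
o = 4/9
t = -2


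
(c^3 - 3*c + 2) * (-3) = -3*c^3 + 9*c - 6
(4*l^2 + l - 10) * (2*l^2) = 8*l^4 + 2*l^3 - 20*l^2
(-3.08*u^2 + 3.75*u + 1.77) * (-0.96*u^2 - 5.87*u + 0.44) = 2.9568*u^4 + 14.4796*u^3 - 25.0669*u^2 - 8.7399*u + 0.7788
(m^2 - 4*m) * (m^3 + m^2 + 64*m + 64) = m^5 - 3*m^4 + 60*m^3 - 192*m^2 - 256*m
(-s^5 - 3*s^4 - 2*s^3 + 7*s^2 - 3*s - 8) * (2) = -2*s^5 - 6*s^4 - 4*s^3 + 14*s^2 - 6*s - 16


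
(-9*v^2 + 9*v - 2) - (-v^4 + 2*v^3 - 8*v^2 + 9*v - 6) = v^4 - 2*v^3 - v^2 + 4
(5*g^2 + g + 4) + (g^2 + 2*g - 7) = 6*g^2 + 3*g - 3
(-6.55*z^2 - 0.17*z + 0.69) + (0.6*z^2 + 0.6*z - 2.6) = -5.95*z^2 + 0.43*z - 1.91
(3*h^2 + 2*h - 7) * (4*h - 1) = 12*h^3 + 5*h^2 - 30*h + 7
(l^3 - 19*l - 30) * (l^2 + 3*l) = l^5 + 3*l^4 - 19*l^3 - 87*l^2 - 90*l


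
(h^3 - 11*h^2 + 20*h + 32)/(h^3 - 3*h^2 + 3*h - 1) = (h^3 - 11*h^2 + 20*h + 32)/(h^3 - 3*h^2 + 3*h - 1)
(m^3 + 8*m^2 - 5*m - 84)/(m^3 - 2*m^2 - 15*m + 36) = (m + 7)/(m - 3)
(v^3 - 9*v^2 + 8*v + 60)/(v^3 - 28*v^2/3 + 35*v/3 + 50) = 3*(v + 2)/(3*v + 5)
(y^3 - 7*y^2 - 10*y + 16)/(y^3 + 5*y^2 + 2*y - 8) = (y - 8)/(y + 4)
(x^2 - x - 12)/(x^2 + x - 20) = (x + 3)/(x + 5)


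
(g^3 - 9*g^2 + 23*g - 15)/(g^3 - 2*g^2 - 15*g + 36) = (g^2 - 6*g + 5)/(g^2 + g - 12)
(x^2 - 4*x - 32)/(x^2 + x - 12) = (x - 8)/(x - 3)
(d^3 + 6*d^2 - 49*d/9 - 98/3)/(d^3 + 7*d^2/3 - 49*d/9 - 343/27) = 3*(d + 6)/(3*d + 7)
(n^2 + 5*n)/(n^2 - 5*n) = (n + 5)/(n - 5)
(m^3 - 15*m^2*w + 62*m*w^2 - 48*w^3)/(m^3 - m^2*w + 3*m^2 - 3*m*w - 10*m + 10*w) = (m^2 - 14*m*w + 48*w^2)/(m^2 + 3*m - 10)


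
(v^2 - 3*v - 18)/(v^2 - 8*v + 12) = (v + 3)/(v - 2)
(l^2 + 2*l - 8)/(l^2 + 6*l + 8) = (l - 2)/(l + 2)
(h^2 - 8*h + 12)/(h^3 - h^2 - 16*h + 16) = (h^2 - 8*h + 12)/(h^3 - h^2 - 16*h + 16)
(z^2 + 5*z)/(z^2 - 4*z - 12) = z*(z + 5)/(z^2 - 4*z - 12)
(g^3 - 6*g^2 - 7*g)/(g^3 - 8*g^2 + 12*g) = (g^2 - 6*g - 7)/(g^2 - 8*g + 12)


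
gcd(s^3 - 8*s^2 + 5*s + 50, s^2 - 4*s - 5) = s - 5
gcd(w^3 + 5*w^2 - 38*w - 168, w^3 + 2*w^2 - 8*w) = w + 4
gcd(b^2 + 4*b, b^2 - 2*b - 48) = 1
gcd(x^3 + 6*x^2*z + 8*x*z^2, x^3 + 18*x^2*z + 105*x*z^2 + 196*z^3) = x + 4*z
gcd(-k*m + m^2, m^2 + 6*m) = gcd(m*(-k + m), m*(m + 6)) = m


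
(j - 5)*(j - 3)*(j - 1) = j^3 - 9*j^2 + 23*j - 15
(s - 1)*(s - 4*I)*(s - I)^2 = s^4 - s^3 - 6*I*s^3 - 9*s^2 + 6*I*s^2 + 9*s + 4*I*s - 4*I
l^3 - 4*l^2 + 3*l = l*(l - 3)*(l - 1)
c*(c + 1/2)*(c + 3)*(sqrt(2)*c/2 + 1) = sqrt(2)*c^4/2 + c^3 + 7*sqrt(2)*c^3/4 + 3*sqrt(2)*c^2/4 + 7*c^2/2 + 3*c/2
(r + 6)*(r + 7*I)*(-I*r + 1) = -I*r^3 + 8*r^2 - 6*I*r^2 + 48*r + 7*I*r + 42*I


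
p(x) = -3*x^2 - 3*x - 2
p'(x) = -6*x - 3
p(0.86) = -6.80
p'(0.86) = -8.16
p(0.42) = -3.79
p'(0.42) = -5.52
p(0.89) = -7.05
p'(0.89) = -8.34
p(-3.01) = -20.15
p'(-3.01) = 15.06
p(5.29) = -101.82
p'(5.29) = -34.74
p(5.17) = -97.70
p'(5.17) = -34.02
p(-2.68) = -15.51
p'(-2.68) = 13.08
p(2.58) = -29.71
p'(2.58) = -18.48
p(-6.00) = -92.00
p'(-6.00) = 33.00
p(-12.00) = -398.00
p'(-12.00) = 69.00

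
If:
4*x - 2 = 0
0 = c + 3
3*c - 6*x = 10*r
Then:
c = -3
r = -6/5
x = 1/2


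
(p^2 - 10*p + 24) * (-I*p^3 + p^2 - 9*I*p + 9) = -I*p^5 + p^4 + 10*I*p^4 - 10*p^3 - 33*I*p^3 + 33*p^2 + 90*I*p^2 - 90*p - 216*I*p + 216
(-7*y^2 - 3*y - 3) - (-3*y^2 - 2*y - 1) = -4*y^2 - y - 2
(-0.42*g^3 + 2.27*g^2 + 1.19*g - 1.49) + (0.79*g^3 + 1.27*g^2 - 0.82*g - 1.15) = 0.37*g^3 + 3.54*g^2 + 0.37*g - 2.64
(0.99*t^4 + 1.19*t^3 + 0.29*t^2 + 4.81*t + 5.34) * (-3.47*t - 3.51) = -3.4353*t^5 - 7.6042*t^4 - 5.1832*t^3 - 17.7086*t^2 - 35.4129*t - 18.7434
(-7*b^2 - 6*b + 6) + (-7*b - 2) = -7*b^2 - 13*b + 4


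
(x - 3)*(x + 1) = x^2 - 2*x - 3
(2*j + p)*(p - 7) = 2*j*p - 14*j + p^2 - 7*p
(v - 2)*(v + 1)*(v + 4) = v^3 + 3*v^2 - 6*v - 8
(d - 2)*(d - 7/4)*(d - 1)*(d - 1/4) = d^4 - 5*d^3 + 135*d^2/16 - 85*d/16 + 7/8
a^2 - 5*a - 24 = (a - 8)*(a + 3)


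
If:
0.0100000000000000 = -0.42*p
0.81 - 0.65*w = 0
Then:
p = -0.02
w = 1.25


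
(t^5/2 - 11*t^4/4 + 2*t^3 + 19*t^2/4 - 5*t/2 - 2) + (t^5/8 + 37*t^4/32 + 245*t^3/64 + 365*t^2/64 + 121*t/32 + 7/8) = 5*t^5/8 - 51*t^4/32 + 373*t^3/64 + 669*t^2/64 + 41*t/32 - 9/8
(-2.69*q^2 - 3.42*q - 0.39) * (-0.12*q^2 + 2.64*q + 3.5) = 0.3228*q^4 - 6.6912*q^3 - 18.397*q^2 - 12.9996*q - 1.365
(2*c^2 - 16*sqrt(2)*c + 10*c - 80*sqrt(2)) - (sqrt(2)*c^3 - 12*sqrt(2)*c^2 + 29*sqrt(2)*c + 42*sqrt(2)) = -sqrt(2)*c^3 + 2*c^2 + 12*sqrt(2)*c^2 - 45*sqrt(2)*c + 10*c - 122*sqrt(2)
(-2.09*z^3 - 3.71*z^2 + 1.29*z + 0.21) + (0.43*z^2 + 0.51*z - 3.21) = -2.09*z^3 - 3.28*z^2 + 1.8*z - 3.0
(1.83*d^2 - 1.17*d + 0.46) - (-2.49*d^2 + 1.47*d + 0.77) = 4.32*d^2 - 2.64*d - 0.31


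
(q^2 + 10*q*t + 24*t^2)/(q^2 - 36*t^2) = (q + 4*t)/(q - 6*t)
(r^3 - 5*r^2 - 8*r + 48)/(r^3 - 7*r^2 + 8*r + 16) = (r + 3)/(r + 1)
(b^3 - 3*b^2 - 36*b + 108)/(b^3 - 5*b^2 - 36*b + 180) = (b - 3)/(b - 5)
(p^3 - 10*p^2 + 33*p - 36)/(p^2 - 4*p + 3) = (p^2 - 7*p + 12)/(p - 1)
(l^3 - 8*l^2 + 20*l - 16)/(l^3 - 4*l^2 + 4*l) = (l - 4)/l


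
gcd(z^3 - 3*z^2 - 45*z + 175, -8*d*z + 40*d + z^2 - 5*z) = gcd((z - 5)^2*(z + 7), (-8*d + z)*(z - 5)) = z - 5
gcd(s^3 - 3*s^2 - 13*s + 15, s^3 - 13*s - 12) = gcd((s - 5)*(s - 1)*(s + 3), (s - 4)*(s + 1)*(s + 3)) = s + 3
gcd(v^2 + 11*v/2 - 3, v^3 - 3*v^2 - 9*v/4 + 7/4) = v - 1/2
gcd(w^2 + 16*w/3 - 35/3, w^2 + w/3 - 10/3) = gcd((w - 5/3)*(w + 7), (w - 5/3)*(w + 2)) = w - 5/3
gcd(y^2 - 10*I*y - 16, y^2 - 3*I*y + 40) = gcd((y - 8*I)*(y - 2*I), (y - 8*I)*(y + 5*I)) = y - 8*I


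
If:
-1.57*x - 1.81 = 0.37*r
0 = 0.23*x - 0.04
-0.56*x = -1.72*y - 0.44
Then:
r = -5.63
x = 0.17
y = -0.20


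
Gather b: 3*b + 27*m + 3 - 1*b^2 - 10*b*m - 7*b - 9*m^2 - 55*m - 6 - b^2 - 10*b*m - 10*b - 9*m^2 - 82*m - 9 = -2*b^2 + b*(-20*m - 14) - 18*m^2 - 110*m - 12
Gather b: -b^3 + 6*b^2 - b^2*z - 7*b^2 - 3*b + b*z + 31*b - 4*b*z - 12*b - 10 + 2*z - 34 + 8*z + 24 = -b^3 + b^2*(-z - 1) + b*(16 - 3*z) + 10*z - 20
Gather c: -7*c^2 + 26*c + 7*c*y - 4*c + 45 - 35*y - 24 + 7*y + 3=-7*c^2 + c*(7*y + 22) - 28*y + 24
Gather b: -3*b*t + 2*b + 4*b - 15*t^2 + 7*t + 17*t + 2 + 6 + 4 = b*(6 - 3*t) - 15*t^2 + 24*t + 12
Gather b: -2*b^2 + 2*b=-2*b^2 + 2*b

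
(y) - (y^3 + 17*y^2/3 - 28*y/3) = -y^3 - 17*y^2/3 + 31*y/3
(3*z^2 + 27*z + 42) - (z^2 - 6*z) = 2*z^2 + 33*z + 42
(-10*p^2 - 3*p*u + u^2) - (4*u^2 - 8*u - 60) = -10*p^2 - 3*p*u - 3*u^2 + 8*u + 60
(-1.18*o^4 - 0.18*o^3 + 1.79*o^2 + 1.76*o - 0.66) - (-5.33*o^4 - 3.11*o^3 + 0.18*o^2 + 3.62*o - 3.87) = 4.15*o^4 + 2.93*o^3 + 1.61*o^2 - 1.86*o + 3.21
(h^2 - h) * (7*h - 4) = 7*h^3 - 11*h^2 + 4*h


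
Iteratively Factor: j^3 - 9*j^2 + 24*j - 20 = (j - 2)*(j^2 - 7*j + 10) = (j - 5)*(j - 2)*(j - 2)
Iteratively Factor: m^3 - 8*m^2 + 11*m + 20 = (m - 5)*(m^2 - 3*m - 4) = (m - 5)*(m + 1)*(m - 4)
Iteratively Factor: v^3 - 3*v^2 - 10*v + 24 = (v - 2)*(v^2 - v - 12) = (v - 2)*(v + 3)*(v - 4)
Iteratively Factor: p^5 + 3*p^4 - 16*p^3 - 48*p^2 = (p + 4)*(p^4 - p^3 - 12*p^2) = p*(p + 4)*(p^3 - p^2 - 12*p) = p^2*(p + 4)*(p^2 - p - 12) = p^2*(p - 4)*(p + 4)*(p + 3)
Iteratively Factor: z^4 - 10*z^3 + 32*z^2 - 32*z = (z - 2)*(z^3 - 8*z^2 + 16*z) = z*(z - 2)*(z^2 - 8*z + 16) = z*(z - 4)*(z - 2)*(z - 4)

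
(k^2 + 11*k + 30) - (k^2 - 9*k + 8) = 20*k + 22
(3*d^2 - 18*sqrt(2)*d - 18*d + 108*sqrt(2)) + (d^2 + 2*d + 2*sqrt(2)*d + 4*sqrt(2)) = 4*d^2 - 16*sqrt(2)*d - 16*d + 112*sqrt(2)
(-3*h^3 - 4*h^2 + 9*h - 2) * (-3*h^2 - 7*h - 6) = 9*h^5 + 33*h^4 + 19*h^3 - 33*h^2 - 40*h + 12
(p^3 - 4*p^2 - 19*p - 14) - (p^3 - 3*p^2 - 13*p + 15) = -p^2 - 6*p - 29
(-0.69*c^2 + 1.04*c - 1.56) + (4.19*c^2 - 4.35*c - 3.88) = 3.5*c^2 - 3.31*c - 5.44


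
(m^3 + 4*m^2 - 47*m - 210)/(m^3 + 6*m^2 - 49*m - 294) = (m + 5)/(m + 7)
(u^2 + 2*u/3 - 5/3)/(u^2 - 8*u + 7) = (u + 5/3)/(u - 7)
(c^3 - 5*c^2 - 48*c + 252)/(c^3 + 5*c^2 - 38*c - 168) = (c - 6)/(c + 4)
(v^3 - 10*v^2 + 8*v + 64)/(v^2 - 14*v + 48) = (v^2 - 2*v - 8)/(v - 6)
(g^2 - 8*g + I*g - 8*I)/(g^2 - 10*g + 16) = (g + I)/(g - 2)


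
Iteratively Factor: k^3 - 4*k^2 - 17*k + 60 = (k + 4)*(k^2 - 8*k + 15) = (k - 3)*(k + 4)*(k - 5)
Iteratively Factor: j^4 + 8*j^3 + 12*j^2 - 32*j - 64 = (j + 2)*(j^3 + 6*j^2 - 32) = (j - 2)*(j + 2)*(j^2 + 8*j + 16) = (j - 2)*(j + 2)*(j + 4)*(j + 4)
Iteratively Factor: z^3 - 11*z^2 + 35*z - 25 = (z - 1)*(z^2 - 10*z + 25) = (z - 5)*(z - 1)*(z - 5)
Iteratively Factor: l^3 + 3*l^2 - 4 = (l + 2)*(l^2 + l - 2) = (l + 2)^2*(l - 1)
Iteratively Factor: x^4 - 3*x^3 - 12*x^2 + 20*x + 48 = (x - 4)*(x^3 + x^2 - 8*x - 12) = (x - 4)*(x - 3)*(x^2 + 4*x + 4) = (x - 4)*(x - 3)*(x + 2)*(x + 2)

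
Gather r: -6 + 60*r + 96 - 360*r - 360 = -300*r - 270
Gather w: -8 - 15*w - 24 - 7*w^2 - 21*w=-7*w^2 - 36*w - 32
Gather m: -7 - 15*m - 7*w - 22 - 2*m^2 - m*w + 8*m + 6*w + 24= -2*m^2 + m*(-w - 7) - w - 5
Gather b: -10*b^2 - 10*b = -10*b^2 - 10*b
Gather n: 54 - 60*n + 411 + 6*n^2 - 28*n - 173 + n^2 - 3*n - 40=7*n^2 - 91*n + 252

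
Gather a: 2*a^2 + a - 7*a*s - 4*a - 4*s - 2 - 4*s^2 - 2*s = 2*a^2 + a*(-7*s - 3) - 4*s^2 - 6*s - 2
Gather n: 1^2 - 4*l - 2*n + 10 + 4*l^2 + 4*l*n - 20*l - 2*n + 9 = 4*l^2 - 24*l + n*(4*l - 4) + 20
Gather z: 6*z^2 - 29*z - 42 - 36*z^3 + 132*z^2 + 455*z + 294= -36*z^3 + 138*z^2 + 426*z + 252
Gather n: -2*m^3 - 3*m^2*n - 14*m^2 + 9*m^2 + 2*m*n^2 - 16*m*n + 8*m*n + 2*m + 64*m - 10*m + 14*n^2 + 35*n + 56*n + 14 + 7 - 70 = -2*m^3 - 5*m^2 + 56*m + n^2*(2*m + 14) + n*(-3*m^2 - 8*m + 91) - 49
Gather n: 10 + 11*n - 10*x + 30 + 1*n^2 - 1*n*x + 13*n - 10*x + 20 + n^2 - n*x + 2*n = 2*n^2 + n*(26 - 2*x) - 20*x + 60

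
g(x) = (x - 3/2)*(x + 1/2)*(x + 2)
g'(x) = (x - 3/2)*(x + 1/2) + (x - 3/2)*(x + 2) + (x + 1/2)*(x + 2)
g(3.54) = 45.66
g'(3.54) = 41.92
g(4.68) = 110.04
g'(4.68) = 72.32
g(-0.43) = -0.21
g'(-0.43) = -3.06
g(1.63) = 1.01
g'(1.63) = 8.48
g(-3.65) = -26.77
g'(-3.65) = 29.92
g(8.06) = 564.91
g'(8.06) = 208.26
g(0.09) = -1.74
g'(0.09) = -2.55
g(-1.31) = 1.57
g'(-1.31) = -0.22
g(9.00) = 783.75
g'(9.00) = 258.25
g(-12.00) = -1552.50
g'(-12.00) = 405.25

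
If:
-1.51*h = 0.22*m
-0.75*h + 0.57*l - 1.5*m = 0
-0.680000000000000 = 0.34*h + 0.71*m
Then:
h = 0.15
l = -2.51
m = -1.03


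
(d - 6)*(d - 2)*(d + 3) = d^3 - 5*d^2 - 12*d + 36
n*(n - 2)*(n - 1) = n^3 - 3*n^2 + 2*n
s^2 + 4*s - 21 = (s - 3)*(s + 7)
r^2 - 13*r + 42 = (r - 7)*(r - 6)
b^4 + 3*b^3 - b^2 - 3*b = b*(b - 1)*(b + 1)*(b + 3)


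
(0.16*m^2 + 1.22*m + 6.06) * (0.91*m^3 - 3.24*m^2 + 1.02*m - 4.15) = 0.1456*m^5 + 0.5918*m^4 + 1.725*m^3 - 19.054*m^2 + 1.1182*m - 25.149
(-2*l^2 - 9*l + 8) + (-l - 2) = -2*l^2 - 10*l + 6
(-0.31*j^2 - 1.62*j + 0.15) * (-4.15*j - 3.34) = 1.2865*j^3 + 7.7584*j^2 + 4.7883*j - 0.501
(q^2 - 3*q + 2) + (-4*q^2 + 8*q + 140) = -3*q^2 + 5*q + 142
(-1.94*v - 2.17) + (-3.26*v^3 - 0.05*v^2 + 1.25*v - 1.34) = -3.26*v^3 - 0.05*v^2 - 0.69*v - 3.51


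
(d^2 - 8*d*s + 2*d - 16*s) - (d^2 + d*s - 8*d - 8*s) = -9*d*s + 10*d - 8*s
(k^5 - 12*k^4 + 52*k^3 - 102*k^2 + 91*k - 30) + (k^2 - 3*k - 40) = k^5 - 12*k^4 + 52*k^3 - 101*k^2 + 88*k - 70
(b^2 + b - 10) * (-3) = -3*b^2 - 3*b + 30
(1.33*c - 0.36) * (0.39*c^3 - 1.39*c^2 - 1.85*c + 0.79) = 0.5187*c^4 - 1.9891*c^3 - 1.9601*c^2 + 1.7167*c - 0.2844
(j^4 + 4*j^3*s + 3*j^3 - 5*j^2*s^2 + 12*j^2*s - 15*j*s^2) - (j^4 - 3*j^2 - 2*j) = 4*j^3*s + 3*j^3 - 5*j^2*s^2 + 12*j^2*s + 3*j^2 - 15*j*s^2 + 2*j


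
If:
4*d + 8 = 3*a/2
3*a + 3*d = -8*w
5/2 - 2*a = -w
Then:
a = 208/161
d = -244/161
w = 27/322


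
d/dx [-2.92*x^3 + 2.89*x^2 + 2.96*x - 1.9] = -8.76*x^2 + 5.78*x + 2.96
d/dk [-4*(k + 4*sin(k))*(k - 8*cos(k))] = -4*(k + 4*sin(k))*(8*sin(k) + 1) - 4*(k - 8*cos(k))*(4*cos(k) + 1)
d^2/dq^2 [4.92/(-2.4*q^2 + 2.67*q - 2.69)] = (56.6784*q^2 - 63.05472*q - 4.92*(4.8*q - 2.67)*(9.6*q - 5.34) + 63.52704)/(2.4*q^2 - 2.67*q + 2.69)^3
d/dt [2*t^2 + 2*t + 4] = 4*t + 2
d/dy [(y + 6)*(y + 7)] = 2*y + 13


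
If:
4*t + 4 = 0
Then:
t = -1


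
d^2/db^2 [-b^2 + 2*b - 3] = -2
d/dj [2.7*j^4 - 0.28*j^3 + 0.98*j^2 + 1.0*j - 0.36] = 10.8*j^3 - 0.84*j^2 + 1.96*j + 1.0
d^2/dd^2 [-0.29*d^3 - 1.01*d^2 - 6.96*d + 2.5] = -1.74*d - 2.02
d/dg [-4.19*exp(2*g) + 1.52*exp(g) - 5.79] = (1.52 - 8.38*exp(g))*exp(g)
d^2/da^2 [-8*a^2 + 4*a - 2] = -16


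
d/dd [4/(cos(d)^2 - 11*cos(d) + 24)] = 4*(2*cos(d) - 11)*sin(d)/(cos(d)^2 - 11*cos(d) + 24)^2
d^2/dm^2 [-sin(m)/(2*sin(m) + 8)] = 2*(4*sin(m) + cos(m)^2 + 1)/(sin(m) + 4)^3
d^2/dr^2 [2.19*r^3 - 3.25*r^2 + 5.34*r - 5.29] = 13.14*r - 6.5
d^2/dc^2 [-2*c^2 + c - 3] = -4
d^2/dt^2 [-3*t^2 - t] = -6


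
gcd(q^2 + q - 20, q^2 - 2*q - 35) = q + 5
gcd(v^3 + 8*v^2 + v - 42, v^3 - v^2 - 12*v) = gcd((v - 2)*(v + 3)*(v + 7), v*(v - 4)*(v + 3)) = v + 3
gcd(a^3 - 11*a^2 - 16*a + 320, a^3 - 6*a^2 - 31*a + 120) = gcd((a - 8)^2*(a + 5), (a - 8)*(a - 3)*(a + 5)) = a^2 - 3*a - 40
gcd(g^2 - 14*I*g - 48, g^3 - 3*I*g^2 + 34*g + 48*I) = g - 8*I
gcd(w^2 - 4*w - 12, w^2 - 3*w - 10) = w + 2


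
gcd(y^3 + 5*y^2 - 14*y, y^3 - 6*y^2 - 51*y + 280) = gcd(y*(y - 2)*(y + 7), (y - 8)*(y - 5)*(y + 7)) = y + 7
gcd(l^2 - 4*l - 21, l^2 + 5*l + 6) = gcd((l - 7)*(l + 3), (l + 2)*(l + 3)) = l + 3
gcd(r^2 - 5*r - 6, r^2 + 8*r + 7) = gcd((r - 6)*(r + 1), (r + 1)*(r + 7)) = r + 1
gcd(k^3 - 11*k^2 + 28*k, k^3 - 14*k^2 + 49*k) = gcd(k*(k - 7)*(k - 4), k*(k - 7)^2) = k^2 - 7*k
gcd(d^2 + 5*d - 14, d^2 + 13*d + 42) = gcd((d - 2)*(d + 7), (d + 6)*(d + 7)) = d + 7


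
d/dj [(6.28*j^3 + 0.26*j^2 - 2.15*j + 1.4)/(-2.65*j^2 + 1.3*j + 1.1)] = (-16.642*j^4 + 16.328*j^3 + 15.3645*j^2 + 7.992*j - 4.185)/(7.0225*j^4 - 6.89*j^3 - 4.14*j^2 + 2.86*j + 1.21)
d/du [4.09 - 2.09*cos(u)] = 2.09*sin(u)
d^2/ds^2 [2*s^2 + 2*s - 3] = 4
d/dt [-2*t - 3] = -2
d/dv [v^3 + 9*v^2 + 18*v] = 3*v^2 + 18*v + 18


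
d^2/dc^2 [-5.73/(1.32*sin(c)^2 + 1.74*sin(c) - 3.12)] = (39.935808*sin(c)^4 + 39.481992*sin(c)^3 + 51.838164*sin(c)^2 - 47.85696*sin(c) - 81.89316)/(1.32*sin(c)^2 + 1.74*sin(c) - 3.12)^3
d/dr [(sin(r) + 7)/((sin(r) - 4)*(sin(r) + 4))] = (-14*sin(r) + cos(r)^2 - 17)*cos(r)/((sin(r) - 4)^2*(sin(r) + 4)^2)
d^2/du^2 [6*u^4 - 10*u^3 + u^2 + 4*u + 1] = 72*u^2 - 60*u + 2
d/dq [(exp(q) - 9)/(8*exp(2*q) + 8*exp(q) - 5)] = (-8*exp(2*q) + 144*exp(q) + 67)*exp(q)/(64*exp(4*q) + 128*exp(3*q) - 16*exp(2*q) - 80*exp(q) + 25)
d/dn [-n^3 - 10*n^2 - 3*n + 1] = -3*n^2 - 20*n - 3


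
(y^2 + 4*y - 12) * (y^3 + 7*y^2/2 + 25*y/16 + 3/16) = y^5 + 15*y^4/2 + 57*y^3/16 - 569*y^2/16 - 18*y - 9/4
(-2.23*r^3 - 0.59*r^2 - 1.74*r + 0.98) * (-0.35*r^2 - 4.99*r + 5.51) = 0.7805*r^5 + 11.3342*r^4 - 8.7342*r^3 + 5.0887*r^2 - 14.4776*r + 5.3998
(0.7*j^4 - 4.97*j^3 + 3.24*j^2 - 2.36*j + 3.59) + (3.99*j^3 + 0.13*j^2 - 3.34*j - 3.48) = 0.7*j^4 - 0.98*j^3 + 3.37*j^2 - 5.7*j + 0.11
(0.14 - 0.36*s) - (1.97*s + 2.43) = -2.33*s - 2.29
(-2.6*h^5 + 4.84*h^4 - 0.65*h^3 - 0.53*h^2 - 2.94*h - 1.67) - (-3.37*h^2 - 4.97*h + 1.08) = -2.6*h^5 + 4.84*h^4 - 0.65*h^3 + 2.84*h^2 + 2.03*h - 2.75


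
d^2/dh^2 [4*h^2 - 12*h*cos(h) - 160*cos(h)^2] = 12*h*cos(h) - 640*sin(h)^2 + 24*sin(h) + 328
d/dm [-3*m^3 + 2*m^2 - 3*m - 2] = -9*m^2 + 4*m - 3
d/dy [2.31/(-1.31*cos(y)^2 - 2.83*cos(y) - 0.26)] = -(6.0522*cos(y) + 6.5373)*sin(y)/(1.31*cos(y)^2 + 2.83*cos(y) + 0.26)^2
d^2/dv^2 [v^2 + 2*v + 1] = 2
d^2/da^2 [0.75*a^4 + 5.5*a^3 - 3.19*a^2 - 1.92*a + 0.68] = 9.0*a^2 + 33.0*a - 6.38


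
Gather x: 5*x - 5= 5*x - 5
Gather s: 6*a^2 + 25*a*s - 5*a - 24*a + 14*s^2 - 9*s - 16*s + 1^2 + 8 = 6*a^2 - 29*a + 14*s^2 + s*(25*a - 25) + 9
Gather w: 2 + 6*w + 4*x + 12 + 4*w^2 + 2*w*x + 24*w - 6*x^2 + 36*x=4*w^2 + w*(2*x + 30) - 6*x^2 + 40*x + 14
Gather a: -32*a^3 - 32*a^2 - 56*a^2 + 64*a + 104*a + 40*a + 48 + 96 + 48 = -32*a^3 - 88*a^2 + 208*a + 192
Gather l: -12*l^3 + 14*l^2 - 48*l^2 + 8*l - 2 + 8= -12*l^3 - 34*l^2 + 8*l + 6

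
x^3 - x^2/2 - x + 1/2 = (x - 1)*(x - 1/2)*(x + 1)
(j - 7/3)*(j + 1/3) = j^2 - 2*j - 7/9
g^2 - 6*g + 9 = (g - 3)^2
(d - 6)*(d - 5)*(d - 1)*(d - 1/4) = d^4 - 49*d^3/4 + 44*d^2 - 161*d/4 + 15/2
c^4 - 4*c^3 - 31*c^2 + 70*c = c*(c - 7)*(c - 2)*(c + 5)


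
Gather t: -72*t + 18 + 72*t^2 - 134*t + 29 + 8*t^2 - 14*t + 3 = 80*t^2 - 220*t + 50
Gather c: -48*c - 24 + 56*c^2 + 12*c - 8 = 56*c^2 - 36*c - 32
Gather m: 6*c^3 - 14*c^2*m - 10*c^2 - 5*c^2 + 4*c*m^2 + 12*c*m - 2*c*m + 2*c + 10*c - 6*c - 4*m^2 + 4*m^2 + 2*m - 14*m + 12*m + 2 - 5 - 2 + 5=6*c^3 - 15*c^2 + 4*c*m^2 + 6*c + m*(-14*c^2 + 10*c)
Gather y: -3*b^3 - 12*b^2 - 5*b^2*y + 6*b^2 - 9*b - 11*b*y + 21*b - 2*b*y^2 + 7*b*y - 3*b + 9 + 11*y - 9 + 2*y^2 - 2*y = -3*b^3 - 6*b^2 + 9*b + y^2*(2 - 2*b) + y*(-5*b^2 - 4*b + 9)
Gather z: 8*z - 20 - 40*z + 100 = 80 - 32*z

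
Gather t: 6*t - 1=6*t - 1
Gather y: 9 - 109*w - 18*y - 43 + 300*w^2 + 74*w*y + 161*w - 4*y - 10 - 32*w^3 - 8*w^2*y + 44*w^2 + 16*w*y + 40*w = -32*w^3 + 344*w^2 + 92*w + y*(-8*w^2 + 90*w - 22) - 44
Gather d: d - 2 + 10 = d + 8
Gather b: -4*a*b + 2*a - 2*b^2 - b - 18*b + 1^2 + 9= 2*a - 2*b^2 + b*(-4*a - 19) + 10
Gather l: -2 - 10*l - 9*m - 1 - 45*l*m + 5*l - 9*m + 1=l*(-45*m - 5) - 18*m - 2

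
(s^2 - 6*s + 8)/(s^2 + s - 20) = (s - 2)/(s + 5)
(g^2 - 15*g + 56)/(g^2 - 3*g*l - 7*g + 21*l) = (g - 8)/(g - 3*l)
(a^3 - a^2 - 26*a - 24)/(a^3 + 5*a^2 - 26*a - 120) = (a^2 - 5*a - 6)/(a^2 + a - 30)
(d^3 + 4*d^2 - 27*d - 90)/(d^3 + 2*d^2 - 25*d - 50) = (d^2 + 9*d + 18)/(d^2 + 7*d + 10)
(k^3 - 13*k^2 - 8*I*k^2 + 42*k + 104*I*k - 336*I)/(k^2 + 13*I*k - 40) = (k^3 + k^2*(-13 - 8*I) + k*(42 + 104*I) - 336*I)/(k^2 + 13*I*k - 40)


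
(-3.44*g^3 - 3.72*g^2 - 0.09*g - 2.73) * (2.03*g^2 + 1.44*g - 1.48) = -6.9832*g^5 - 12.5052*g^4 - 0.4483*g^3 - 0.165899999999999*g^2 - 3.798*g + 4.0404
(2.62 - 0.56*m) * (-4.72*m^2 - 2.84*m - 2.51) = 2.6432*m^3 - 10.776*m^2 - 6.0352*m - 6.5762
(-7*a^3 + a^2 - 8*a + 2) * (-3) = 21*a^3 - 3*a^2 + 24*a - 6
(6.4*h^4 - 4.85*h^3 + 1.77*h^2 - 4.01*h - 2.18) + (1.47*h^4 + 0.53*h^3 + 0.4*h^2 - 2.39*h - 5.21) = 7.87*h^4 - 4.32*h^3 + 2.17*h^2 - 6.4*h - 7.39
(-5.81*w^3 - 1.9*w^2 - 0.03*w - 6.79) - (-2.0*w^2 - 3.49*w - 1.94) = -5.81*w^3 + 0.1*w^2 + 3.46*w - 4.85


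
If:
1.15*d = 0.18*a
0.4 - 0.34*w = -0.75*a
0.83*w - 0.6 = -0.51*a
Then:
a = -0.16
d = -0.03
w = 0.82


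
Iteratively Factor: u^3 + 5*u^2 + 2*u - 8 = (u + 4)*(u^2 + u - 2) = (u + 2)*(u + 4)*(u - 1)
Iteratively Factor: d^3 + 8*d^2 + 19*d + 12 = (d + 1)*(d^2 + 7*d + 12) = (d + 1)*(d + 4)*(d + 3)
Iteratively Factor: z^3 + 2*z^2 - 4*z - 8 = (z + 2)*(z^2 - 4) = (z - 2)*(z + 2)*(z + 2)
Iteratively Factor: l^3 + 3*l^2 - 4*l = (l)*(l^2 + 3*l - 4) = l*(l - 1)*(l + 4)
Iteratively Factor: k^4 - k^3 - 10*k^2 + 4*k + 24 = (k - 2)*(k^3 + k^2 - 8*k - 12) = (k - 2)*(k + 2)*(k^2 - k - 6) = (k - 3)*(k - 2)*(k + 2)*(k + 2)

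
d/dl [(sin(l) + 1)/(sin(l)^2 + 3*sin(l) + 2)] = -cos(l)/(sin(l) + 2)^2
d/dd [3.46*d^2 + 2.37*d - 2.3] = 6.92*d + 2.37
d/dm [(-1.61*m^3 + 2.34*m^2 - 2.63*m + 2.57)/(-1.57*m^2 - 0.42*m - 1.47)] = (2.5277*m^4 + 1.3524*m^3 + 1.9882*m^2 + 1.1902*m + 4.9455)/(2.4649*m^4 + 1.3188*m^3 + 4.7922*m^2 + 1.2348*m + 2.1609)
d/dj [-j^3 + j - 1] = 1 - 3*j^2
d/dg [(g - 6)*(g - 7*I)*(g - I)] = 3*g^2 + g*(-12 - 16*I) - 7 + 48*I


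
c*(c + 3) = c^2 + 3*c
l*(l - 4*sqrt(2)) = l^2 - 4*sqrt(2)*l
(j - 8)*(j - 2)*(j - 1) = j^3 - 11*j^2 + 26*j - 16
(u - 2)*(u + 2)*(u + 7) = u^3 + 7*u^2 - 4*u - 28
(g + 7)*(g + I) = g^2 + 7*g + I*g + 7*I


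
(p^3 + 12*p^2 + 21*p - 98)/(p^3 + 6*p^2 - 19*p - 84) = (p^2 + 5*p - 14)/(p^2 - p - 12)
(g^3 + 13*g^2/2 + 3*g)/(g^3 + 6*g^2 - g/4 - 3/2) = 2*g/(2*g - 1)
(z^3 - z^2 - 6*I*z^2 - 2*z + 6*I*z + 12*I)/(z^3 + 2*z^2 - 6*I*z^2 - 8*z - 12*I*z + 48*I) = (z + 1)/(z + 4)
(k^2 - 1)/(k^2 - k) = (k + 1)/k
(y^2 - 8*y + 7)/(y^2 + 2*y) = (y^2 - 8*y + 7)/(y*(y + 2))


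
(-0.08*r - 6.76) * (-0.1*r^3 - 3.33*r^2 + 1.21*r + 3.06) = 0.008*r^4 + 0.9424*r^3 + 22.414*r^2 - 8.4244*r - 20.6856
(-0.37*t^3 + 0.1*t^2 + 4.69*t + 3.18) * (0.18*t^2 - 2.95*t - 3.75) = -0.0666*t^5 + 1.1095*t^4 + 1.9367*t^3 - 13.6381*t^2 - 26.9685*t - 11.925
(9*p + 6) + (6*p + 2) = 15*p + 8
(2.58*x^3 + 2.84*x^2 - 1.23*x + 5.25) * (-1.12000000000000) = -2.8896*x^3 - 3.1808*x^2 + 1.3776*x - 5.88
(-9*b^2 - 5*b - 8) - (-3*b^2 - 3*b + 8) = -6*b^2 - 2*b - 16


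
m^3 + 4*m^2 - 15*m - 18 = (m - 3)*(m + 1)*(m + 6)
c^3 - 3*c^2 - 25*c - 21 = (c - 7)*(c + 1)*(c + 3)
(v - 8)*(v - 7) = v^2 - 15*v + 56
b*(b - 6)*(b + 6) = b^3 - 36*b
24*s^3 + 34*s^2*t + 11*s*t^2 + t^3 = (s + t)*(4*s + t)*(6*s + t)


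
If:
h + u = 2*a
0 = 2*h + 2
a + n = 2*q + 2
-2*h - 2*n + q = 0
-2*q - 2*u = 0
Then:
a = -1/8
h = -1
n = 5/8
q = -3/4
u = 3/4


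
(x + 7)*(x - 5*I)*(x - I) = x^3 + 7*x^2 - 6*I*x^2 - 5*x - 42*I*x - 35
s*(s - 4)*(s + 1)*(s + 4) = s^4 + s^3 - 16*s^2 - 16*s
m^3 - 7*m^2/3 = m^2*(m - 7/3)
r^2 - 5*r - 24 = (r - 8)*(r + 3)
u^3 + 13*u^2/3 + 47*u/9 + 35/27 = (u + 1/3)*(u + 5/3)*(u + 7/3)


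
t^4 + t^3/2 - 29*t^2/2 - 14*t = t*(t - 4)*(t + 1)*(t + 7/2)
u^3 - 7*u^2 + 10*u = u*(u - 5)*(u - 2)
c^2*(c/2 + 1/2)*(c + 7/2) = c^4/2 + 9*c^3/4 + 7*c^2/4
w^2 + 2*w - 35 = (w - 5)*(w + 7)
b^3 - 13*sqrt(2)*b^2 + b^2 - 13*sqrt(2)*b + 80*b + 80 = (b + 1)*(b - 8*sqrt(2))*(b - 5*sqrt(2))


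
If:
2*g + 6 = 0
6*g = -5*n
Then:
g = -3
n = 18/5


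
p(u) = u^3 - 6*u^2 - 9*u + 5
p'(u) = 3*u^2 - 12*u - 9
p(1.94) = -27.74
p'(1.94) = -20.99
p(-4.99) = -223.74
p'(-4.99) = 125.58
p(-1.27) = 4.70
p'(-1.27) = 11.08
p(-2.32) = -18.90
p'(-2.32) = 34.99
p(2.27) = -34.65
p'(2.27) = -20.78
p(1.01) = -9.18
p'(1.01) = -18.06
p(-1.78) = -3.63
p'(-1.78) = 21.87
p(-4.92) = -215.05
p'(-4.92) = 122.66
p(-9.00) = -1129.00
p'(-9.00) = 342.00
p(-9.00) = -1129.00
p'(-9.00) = 342.00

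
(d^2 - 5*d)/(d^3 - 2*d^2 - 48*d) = (5 - d)/(-d^2 + 2*d + 48)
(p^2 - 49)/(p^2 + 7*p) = (p - 7)/p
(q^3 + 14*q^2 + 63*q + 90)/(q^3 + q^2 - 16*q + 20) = (q^2 + 9*q + 18)/(q^2 - 4*q + 4)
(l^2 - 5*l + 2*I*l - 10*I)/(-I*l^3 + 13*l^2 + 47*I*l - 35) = (-l^2 + 5*l - 2*I*l + 10*I)/(I*l^3 - 13*l^2 - 47*I*l + 35)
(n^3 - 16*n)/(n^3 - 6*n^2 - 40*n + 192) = n*(n + 4)/(n^2 - 2*n - 48)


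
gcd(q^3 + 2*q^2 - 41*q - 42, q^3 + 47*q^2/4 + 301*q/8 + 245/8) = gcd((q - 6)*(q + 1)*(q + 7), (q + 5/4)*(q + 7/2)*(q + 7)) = q + 7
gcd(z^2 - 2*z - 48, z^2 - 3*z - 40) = z - 8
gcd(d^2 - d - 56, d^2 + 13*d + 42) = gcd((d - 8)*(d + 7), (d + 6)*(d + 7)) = d + 7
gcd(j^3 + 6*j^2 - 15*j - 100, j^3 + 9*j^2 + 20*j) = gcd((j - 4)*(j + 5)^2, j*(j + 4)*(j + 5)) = j + 5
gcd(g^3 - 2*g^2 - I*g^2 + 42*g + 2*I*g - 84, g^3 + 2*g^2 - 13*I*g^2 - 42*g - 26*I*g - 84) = g - 7*I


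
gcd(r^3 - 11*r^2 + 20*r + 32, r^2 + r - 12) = 1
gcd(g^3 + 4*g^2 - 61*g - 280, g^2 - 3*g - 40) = g^2 - 3*g - 40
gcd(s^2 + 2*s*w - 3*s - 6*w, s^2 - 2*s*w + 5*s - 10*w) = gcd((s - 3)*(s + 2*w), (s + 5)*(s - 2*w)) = 1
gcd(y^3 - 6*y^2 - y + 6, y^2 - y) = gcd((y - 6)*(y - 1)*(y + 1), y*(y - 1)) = y - 1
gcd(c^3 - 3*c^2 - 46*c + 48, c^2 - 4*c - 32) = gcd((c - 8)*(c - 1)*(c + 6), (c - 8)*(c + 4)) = c - 8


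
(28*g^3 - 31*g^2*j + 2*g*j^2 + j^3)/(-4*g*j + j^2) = -7*g^2/j + 6*g + j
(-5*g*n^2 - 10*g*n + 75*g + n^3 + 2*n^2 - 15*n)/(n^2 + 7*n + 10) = (-5*g*n + 15*g + n^2 - 3*n)/(n + 2)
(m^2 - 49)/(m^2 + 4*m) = (m^2 - 49)/(m*(m + 4))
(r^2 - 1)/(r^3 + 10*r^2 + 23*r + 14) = (r - 1)/(r^2 + 9*r + 14)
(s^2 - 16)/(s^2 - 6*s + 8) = (s + 4)/(s - 2)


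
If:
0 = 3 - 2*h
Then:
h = 3/2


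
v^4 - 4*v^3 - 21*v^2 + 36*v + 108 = (v - 6)*(v - 3)*(v + 2)*(v + 3)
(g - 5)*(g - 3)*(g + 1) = g^3 - 7*g^2 + 7*g + 15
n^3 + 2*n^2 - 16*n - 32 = (n - 4)*(n + 2)*(n + 4)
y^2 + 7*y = y*(y + 7)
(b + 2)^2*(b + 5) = b^3 + 9*b^2 + 24*b + 20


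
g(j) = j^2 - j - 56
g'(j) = 2*j - 1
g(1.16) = -55.81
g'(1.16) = 1.32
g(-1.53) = -52.13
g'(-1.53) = -4.06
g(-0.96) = -54.12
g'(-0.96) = -2.92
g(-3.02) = -43.86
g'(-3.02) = -7.04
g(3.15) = -49.23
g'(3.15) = 5.30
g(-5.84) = -16.05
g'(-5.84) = -12.68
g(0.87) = -56.11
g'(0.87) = 0.74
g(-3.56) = -39.77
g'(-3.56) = -8.12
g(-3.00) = -44.00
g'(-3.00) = -7.00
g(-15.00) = 184.00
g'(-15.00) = -31.00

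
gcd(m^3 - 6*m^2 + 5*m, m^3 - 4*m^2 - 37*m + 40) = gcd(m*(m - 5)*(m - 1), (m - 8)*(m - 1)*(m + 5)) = m - 1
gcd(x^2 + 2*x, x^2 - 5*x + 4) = 1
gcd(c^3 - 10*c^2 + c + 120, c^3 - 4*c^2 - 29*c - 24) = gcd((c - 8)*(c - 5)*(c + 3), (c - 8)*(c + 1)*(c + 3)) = c^2 - 5*c - 24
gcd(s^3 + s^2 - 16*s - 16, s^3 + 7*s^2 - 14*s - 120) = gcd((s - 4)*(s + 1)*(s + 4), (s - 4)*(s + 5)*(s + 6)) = s - 4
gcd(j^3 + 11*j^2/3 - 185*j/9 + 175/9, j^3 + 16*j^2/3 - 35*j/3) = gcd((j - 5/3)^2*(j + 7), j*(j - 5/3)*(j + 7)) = j^2 + 16*j/3 - 35/3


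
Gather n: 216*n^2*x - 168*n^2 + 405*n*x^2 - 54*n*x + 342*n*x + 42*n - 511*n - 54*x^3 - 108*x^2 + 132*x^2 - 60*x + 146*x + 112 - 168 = n^2*(216*x - 168) + n*(405*x^2 + 288*x - 469) - 54*x^3 + 24*x^2 + 86*x - 56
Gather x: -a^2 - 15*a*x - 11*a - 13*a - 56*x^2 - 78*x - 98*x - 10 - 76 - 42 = -a^2 - 24*a - 56*x^2 + x*(-15*a - 176) - 128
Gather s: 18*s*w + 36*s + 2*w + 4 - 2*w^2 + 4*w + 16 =s*(18*w + 36) - 2*w^2 + 6*w + 20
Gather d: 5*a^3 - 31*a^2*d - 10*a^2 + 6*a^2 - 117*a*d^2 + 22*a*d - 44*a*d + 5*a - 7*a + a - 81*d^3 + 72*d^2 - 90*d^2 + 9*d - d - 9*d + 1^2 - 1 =5*a^3 - 4*a^2 - a - 81*d^3 + d^2*(-117*a - 18) + d*(-31*a^2 - 22*a - 1)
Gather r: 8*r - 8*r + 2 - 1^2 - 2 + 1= 0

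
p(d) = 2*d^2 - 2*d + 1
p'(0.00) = -2.00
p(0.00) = 1.00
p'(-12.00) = -50.00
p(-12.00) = 313.00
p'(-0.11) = -2.44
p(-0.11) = 1.24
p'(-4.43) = -19.72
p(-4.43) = 49.11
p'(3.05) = 10.20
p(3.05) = 13.50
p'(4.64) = 16.56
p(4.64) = 34.78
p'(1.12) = 2.48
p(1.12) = 1.27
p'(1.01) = 2.04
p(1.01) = 1.02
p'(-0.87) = -5.48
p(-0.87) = 4.25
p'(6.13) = 22.52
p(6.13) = 63.89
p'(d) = 4*d - 2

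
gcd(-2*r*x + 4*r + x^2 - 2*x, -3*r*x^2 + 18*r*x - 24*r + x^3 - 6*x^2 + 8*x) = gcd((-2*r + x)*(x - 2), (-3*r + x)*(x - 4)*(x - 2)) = x - 2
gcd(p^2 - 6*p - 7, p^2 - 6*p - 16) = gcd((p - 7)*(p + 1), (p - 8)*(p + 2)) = 1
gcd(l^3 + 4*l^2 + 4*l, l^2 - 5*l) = l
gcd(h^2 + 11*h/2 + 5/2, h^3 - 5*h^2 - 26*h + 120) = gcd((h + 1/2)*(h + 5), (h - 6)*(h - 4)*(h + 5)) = h + 5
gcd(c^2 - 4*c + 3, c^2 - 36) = 1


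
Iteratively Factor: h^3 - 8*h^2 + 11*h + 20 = (h + 1)*(h^2 - 9*h + 20) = (h - 5)*(h + 1)*(h - 4)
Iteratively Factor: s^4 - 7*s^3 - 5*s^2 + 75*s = (s - 5)*(s^3 - 2*s^2 - 15*s) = (s - 5)*(s + 3)*(s^2 - 5*s) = (s - 5)^2*(s + 3)*(s)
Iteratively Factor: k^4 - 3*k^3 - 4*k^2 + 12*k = (k)*(k^3 - 3*k^2 - 4*k + 12) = k*(k - 3)*(k^2 - 4) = k*(k - 3)*(k + 2)*(k - 2)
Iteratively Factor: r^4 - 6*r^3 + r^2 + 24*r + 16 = (r - 4)*(r^3 - 2*r^2 - 7*r - 4) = (r - 4)*(r + 1)*(r^2 - 3*r - 4) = (r - 4)^2*(r + 1)*(r + 1)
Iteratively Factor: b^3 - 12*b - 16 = (b + 2)*(b^2 - 2*b - 8) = (b + 2)^2*(b - 4)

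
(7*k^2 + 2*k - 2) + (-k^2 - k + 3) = 6*k^2 + k + 1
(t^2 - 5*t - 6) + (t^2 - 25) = 2*t^2 - 5*t - 31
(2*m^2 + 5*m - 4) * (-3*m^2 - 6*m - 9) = -6*m^4 - 27*m^3 - 36*m^2 - 21*m + 36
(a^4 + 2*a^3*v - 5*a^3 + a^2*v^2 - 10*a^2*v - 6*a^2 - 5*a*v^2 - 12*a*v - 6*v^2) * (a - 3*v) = a^5 - a^4*v - 5*a^4 - 5*a^3*v^2 + 5*a^3*v - 6*a^3 - 3*a^2*v^3 + 25*a^2*v^2 + 6*a^2*v + 15*a*v^3 + 30*a*v^2 + 18*v^3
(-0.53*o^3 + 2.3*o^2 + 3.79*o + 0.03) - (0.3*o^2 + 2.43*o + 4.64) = -0.53*o^3 + 2.0*o^2 + 1.36*o - 4.61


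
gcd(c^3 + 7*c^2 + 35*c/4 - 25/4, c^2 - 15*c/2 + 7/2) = c - 1/2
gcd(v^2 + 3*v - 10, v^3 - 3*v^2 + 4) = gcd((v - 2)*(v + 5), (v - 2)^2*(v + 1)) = v - 2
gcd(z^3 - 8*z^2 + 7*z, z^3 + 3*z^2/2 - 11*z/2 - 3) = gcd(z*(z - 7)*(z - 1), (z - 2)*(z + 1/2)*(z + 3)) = 1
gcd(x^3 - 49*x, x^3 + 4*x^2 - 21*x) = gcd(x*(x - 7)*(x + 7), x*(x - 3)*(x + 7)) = x^2 + 7*x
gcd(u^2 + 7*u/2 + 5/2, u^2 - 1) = u + 1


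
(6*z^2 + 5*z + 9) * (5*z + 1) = 30*z^3 + 31*z^2 + 50*z + 9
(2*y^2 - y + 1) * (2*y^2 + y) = 4*y^4 + y^2 + y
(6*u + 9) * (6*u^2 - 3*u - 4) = 36*u^3 + 36*u^2 - 51*u - 36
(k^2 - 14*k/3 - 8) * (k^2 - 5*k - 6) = k^4 - 29*k^3/3 + 28*k^2/3 + 68*k + 48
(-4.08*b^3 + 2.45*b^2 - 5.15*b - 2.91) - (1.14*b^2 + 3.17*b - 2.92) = -4.08*b^3 + 1.31*b^2 - 8.32*b + 0.00999999999999979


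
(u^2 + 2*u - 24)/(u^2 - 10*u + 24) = (u + 6)/(u - 6)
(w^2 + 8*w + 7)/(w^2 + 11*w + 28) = (w + 1)/(w + 4)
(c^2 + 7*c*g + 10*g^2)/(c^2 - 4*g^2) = (c + 5*g)/(c - 2*g)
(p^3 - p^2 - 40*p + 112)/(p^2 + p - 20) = (p^2 + 3*p - 28)/(p + 5)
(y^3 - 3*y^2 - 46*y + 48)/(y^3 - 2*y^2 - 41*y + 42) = (y - 8)/(y - 7)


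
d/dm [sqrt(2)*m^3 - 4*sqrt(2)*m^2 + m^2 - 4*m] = 3*sqrt(2)*m^2 - 8*sqrt(2)*m + 2*m - 4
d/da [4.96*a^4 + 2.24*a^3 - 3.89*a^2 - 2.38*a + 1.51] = 19.84*a^3 + 6.72*a^2 - 7.78*a - 2.38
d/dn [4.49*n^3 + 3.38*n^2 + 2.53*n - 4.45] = 13.47*n^2 + 6.76*n + 2.53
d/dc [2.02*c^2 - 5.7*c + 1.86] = 4.04*c - 5.7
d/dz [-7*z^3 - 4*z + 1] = -21*z^2 - 4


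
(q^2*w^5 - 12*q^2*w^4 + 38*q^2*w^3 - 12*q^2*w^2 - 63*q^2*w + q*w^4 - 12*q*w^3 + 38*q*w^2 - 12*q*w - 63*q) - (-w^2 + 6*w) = q^2*w^5 - 12*q^2*w^4 + 38*q^2*w^3 - 12*q^2*w^2 - 63*q^2*w + q*w^4 - 12*q*w^3 + 38*q*w^2 - 12*q*w - 63*q + w^2 - 6*w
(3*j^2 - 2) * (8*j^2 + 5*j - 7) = 24*j^4 + 15*j^3 - 37*j^2 - 10*j + 14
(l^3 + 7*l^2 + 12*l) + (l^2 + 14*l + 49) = l^3 + 8*l^2 + 26*l + 49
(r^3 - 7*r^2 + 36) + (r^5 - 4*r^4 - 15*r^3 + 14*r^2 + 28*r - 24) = r^5 - 4*r^4 - 14*r^3 + 7*r^2 + 28*r + 12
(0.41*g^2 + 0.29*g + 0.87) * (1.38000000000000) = 0.5658*g^2 + 0.4002*g + 1.2006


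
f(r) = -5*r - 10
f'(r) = -5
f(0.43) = -12.15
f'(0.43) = -5.00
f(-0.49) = -7.55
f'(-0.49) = -5.00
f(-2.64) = 3.20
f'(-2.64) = -5.00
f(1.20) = -16.00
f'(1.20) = -5.00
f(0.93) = -14.65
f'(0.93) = -5.00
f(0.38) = -11.90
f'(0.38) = -5.00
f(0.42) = -12.10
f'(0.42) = -5.00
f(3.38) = -26.90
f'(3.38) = -5.00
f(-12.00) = 50.00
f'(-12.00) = -5.00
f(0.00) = -10.00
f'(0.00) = -5.00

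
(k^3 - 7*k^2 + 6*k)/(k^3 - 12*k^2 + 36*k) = (k - 1)/(k - 6)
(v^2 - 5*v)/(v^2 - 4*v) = (v - 5)/(v - 4)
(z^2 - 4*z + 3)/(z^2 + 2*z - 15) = (z - 1)/(z + 5)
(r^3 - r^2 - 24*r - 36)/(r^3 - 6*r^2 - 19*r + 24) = (r^2 - 4*r - 12)/(r^2 - 9*r + 8)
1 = 1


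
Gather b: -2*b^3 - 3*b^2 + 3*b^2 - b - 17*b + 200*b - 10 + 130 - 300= -2*b^3 + 182*b - 180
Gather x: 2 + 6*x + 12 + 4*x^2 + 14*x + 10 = 4*x^2 + 20*x + 24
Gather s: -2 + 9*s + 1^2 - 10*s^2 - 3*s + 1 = -10*s^2 + 6*s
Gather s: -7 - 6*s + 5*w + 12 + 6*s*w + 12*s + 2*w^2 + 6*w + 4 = s*(6*w + 6) + 2*w^2 + 11*w + 9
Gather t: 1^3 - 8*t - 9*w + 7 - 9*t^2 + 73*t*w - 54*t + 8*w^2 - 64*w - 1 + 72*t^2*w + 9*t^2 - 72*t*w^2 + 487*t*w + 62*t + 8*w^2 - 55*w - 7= 72*t^2*w + t*(-72*w^2 + 560*w) + 16*w^2 - 128*w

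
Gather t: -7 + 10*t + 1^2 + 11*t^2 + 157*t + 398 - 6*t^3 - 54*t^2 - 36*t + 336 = -6*t^3 - 43*t^2 + 131*t + 728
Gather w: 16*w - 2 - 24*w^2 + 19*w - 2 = -24*w^2 + 35*w - 4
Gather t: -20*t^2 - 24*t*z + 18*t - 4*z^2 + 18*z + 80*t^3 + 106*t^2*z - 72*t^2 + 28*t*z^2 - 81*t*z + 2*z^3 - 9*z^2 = 80*t^3 + t^2*(106*z - 92) + t*(28*z^2 - 105*z + 18) + 2*z^3 - 13*z^2 + 18*z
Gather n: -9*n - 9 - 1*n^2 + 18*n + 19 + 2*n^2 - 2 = n^2 + 9*n + 8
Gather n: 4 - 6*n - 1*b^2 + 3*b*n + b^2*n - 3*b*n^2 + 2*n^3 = -b^2 - 3*b*n^2 + 2*n^3 + n*(b^2 + 3*b - 6) + 4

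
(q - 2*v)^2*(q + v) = q^3 - 3*q^2*v + 4*v^3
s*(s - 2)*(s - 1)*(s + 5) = s^4 + 2*s^3 - 13*s^2 + 10*s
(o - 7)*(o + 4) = o^2 - 3*o - 28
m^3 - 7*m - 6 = (m - 3)*(m + 1)*(m + 2)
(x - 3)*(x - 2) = x^2 - 5*x + 6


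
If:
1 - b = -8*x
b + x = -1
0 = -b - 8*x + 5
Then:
No Solution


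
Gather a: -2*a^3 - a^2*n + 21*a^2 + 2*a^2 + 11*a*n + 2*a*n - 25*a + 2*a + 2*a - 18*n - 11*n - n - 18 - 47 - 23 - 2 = -2*a^3 + a^2*(23 - n) + a*(13*n - 21) - 30*n - 90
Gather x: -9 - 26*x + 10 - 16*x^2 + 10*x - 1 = -16*x^2 - 16*x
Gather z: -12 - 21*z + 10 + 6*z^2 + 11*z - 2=6*z^2 - 10*z - 4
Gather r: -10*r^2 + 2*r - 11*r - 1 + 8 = -10*r^2 - 9*r + 7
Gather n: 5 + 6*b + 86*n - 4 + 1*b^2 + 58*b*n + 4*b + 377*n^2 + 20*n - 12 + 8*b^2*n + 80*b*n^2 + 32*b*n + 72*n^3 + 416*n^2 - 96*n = b^2 + 10*b + 72*n^3 + n^2*(80*b + 793) + n*(8*b^2 + 90*b + 10) - 11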